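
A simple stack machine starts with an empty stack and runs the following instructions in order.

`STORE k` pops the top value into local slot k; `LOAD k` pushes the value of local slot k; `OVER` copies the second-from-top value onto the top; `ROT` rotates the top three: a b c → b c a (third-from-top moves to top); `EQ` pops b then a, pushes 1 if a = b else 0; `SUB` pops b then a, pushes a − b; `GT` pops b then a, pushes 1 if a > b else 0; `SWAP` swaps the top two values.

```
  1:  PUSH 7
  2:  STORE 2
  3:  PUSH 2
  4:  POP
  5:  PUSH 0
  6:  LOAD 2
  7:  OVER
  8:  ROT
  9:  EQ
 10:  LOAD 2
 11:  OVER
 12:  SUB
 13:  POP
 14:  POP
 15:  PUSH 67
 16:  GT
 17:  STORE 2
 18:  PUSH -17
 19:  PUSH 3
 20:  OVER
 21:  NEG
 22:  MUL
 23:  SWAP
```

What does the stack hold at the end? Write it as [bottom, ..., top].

PUSH 7   -> 7
STORE 2  -> (empty)
PUSH 2   -> 2
POP      -> (empty)
PUSH 0   -> 0
LOAD 2   -> 0 7
OVER     -> 0 7 0
ROT      -> 7 0 0
EQ       -> 7 1
LOAD 2   -> 7 1 7
OVER     -> 7 1 7 1
SUB      -> 7 1 6
POP      -> 7 1
POP      -> 7
PUSH 67  -> 7 67
GT       -> 0
STORE 2  -> (empty)
PUSH -17 -> -17
PUSH 3   -> -17 3
OVER     -> -17 3 -17
NEG      -> -17 3 17
MUL      -> -17 51
SWAP     -> 51 -17

[51, -17]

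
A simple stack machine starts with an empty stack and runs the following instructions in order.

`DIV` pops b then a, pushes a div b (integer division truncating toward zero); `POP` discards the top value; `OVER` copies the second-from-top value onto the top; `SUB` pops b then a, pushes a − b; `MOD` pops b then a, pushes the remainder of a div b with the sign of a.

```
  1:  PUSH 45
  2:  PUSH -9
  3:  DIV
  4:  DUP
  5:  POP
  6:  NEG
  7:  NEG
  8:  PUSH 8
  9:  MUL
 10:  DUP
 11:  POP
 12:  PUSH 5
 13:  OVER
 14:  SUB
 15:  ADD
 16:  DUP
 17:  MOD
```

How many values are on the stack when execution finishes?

1

PUSH 45  45
PUSH -9  45 -9
DIV      -5
DUP      -5 -5
POP      -5
NEG      5
NEG      -5
PUSH 8   -5 8
MUL      -40
DUP      -40 -40
POP      -40
PUSH 5   -40 5
OVER     -40 5 -40
SUB      -40 45
ADD      5
DUP      5 5
MOD      0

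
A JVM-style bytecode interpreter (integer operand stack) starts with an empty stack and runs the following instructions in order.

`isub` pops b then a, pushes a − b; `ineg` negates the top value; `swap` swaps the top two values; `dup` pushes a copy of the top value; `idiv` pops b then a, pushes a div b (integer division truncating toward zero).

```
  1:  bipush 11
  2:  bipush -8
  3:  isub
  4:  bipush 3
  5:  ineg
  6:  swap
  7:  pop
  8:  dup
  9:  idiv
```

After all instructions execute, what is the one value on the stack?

bipush 11  11
bipush -8  11 -8
isub       19
bipush 3   19 3
ineg       19 -3
swap       -3 19
pop        -3
dup        -3 -3
idiv       1

1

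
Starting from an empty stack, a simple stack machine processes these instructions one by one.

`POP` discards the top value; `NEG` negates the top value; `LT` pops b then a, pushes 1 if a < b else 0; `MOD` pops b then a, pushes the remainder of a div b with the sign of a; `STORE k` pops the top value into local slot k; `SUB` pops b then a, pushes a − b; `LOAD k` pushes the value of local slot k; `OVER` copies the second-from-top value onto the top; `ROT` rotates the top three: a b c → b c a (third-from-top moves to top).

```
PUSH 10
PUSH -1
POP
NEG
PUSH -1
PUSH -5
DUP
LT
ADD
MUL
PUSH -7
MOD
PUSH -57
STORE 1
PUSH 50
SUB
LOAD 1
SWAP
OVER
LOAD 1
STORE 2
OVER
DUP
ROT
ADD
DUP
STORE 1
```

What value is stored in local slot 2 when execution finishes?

-57

PUSH 10   10
PUSH -1   10 -1
POP       10
NEG       -10
PUSH -1   -10 -1
PUSH -5   -10 -1 -5
DUP       -10 -1 -5 -5
LT        -10 -1 0
ADD       -10 -1
MUL       10
PUSH -7   10 -7
MOD       3
PUSH -57  3 -57
STORE 1   3
PUSH 50   3 50
SUB       -47
LOAD 1    -47 -57
SWAP      -57 -47
OVER      -57 -47 -57
LOAD 1    -57 -47 -57 -57
STORE 2   -57 -47 -57
OVER      -57 -47 -57 -47
DUP       -57 -47 -57 -47 -47
ROT       -57 -47 -47 -47 -57
ADD       -57 -47 -47 -104
DUP       -57 -47 -47 -104 -104
STORE 1   -57 -47 -47 -104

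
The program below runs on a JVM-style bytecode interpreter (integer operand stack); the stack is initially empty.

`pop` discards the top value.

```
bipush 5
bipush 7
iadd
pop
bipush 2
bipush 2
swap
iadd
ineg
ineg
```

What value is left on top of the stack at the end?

4

bipush 5  [5]
bipush 7  [5, 7]
iadd      [12]
pop       []
bipush 2  [2]
bipush 2  [2, 2]
swap      [2, 2]
iadd      [4]
ineg      [-4]
ineg      [4]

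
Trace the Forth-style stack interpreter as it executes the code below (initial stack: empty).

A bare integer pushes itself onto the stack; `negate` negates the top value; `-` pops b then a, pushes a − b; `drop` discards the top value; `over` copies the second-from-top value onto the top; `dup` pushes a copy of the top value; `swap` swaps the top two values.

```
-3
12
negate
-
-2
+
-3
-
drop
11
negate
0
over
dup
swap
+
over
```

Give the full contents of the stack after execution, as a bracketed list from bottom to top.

-3     : [-3]
12     : [-3, 12]
negate : [-3, -12]
-      : [9]
-2     : [9, -2]
+      : [7]
-3     : [7, -3]
-      : [10]
drop   : []
11     : [11]
negate : [-11]
0      : [-11, 0]
over   : [-11, 0, -11]
dup    : [-11, 0, -11, -11]
swap   : [-11, 0, -11, -11]
+      : [-11, 0, -22]
over   : [-11, 0, -22, 0]

[-11, 0, -22, 0]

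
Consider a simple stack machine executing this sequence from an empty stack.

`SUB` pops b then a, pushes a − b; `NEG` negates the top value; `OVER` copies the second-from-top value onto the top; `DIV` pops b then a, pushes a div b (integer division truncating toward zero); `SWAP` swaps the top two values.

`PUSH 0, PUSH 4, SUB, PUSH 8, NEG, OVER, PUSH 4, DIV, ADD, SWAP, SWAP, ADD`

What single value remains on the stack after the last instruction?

-13

PUSH 0 → [0]
PUSH 4 → [0, 4]
SUB    → [-4]
PUSH 8 → [-4, 8]
NEG    → [-4, -8]
OVER   → [-4, -8, -4]
PUSH 4 → [-4, -8, -4, 4]
DIV    → [-4, -8, -1]
ADD    → [-4, -9]
SWAP   → [-9, -4]
SWAP   → [-4, -9]
ADD    → [-13]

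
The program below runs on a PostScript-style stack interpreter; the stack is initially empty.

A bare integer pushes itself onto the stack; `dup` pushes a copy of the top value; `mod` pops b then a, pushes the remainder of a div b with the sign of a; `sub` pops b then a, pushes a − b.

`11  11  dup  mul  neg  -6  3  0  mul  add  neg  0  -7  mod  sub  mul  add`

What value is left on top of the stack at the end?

11  → [11]
11  → [11, 11]
dup → [11, 11, 11]
mul → [11, 121]
neg → [11, -121]
-6  → [11, -121, -6]
3   → [11, -121, -6, 3]
0   → [11, -121, -6, 3, 0]
mul → [11, -121, -6, 0]
add → [11, -121, -6]
neg → [11, -121, 6]
0   → [11, -121, 6, 0]
-7  → [11, -121, 6, 0, -7]
mod → [11, -121, 6, 0]
sub → [11, -121, 6]
mul → [11, -726]
add → [-715]

-715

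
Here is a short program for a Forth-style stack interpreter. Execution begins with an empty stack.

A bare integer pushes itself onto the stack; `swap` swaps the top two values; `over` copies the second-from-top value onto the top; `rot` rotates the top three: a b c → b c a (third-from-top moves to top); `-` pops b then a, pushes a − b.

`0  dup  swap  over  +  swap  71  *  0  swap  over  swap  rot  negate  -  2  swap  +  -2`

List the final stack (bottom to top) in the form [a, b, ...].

[0, 0, 2, -2]

0      : 0
dup    : 0 0
swap   : 0 0
over   : 0 0 0
+      : 0 0
swap   : 0 0
71     : 0 0 71
*      : 0 0
0      : 0 0 0
swap   : 0 0 0
over   : 0 0 0 0
swap   : 0 0 0 0
rot    : 0 0 0 0
negate : 0 0 0 0
-      : 0 0 0
2      : 0 0 0 2
swap   : 0 0 2 0
+      : 0 0 2
-2     : 0 0 2 -2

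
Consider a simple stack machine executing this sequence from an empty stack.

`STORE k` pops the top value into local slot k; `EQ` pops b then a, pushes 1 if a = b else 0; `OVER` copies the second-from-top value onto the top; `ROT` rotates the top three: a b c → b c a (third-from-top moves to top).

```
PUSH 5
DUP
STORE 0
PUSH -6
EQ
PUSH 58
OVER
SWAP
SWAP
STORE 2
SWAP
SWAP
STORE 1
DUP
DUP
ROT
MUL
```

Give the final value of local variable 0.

PUSH 5   5
DUP      5 5
STORE 0  5
PUSH -6  5 -6
EQ       0
PUSH 58  0 58
OVER     0 58 0
SWAP     0 0 58
SWAP     0 58 0
STORE 2  0 58
SWAP     58 0
SWAP     0 58
STORE 1  0
DUP      0 0
DUP      0 0 0
ROT      0 0 0
MUL      0 0

5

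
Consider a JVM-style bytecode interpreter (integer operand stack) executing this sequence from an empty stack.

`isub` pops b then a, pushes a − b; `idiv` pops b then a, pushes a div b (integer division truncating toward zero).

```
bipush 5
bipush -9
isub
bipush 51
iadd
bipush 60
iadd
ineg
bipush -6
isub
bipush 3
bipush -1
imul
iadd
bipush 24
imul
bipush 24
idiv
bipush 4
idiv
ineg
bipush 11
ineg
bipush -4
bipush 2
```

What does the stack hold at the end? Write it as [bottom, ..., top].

bipush 5  -> 5
bipush -9 -> 5 -9
isub      -> 14
bipush 51 -> 14 51
iadd      -> 65
bipush 60 -> 65 60
iadd      -> 125
ineg      -> -125
bipush -6 -> -125 -6
isub      -> -119
bipush 3  -> -119 3
bipush -1 -> -119 3 -1
imul      -> -119 -3
iadd      -> -122
bipush 24 -> -122 24
imul      -> -2928
bipush 24 -> -2928 24
idiv      -> -122
bipush 4  -> -122 4
idiv      -> -30
ineg      -> 30
bipush 11 -> 30 11
ineg      -> 30 -11
bipush -4 -> 30 -11 -4
bipush 2  -> 30 -11 -4 2

[30, -11, -4, 2]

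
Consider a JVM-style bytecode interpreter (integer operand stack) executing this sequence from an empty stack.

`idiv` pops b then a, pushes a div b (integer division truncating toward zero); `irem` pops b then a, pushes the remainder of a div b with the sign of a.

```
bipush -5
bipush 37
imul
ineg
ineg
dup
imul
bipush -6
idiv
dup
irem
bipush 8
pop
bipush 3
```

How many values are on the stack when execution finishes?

bipush -5 -> [-5]
bipush 37 -> [-5, 37]
imul      -> [-185]
ineg      -> [185]
ineg      -> [-185]
dup       -> [-185, -185]
imul      -> [34225]
bipush -6 -> [34225, -6]
idiv      -> [-5704]
dup       -> [-5704, -5704]
irem      -> [0]
bipush 8  -> [0, 8]
pop       -> [0]
bipush 3  -> [0, 3]

2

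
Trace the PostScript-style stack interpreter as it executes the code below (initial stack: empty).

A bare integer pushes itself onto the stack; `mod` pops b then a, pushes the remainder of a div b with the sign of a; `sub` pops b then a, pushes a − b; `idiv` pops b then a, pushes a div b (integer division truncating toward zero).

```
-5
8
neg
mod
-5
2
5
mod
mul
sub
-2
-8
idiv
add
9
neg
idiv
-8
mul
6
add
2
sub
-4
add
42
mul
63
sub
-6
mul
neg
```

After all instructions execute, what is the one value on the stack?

-378

-5   -> -5
8    -> -5 8
neg  -> -5 -8
mod  -> -5
-5   -> -5 -5
2    -> -5 -5 2
5    -> -5 -5 2 5
mod  -> -5 -5 2
mul  -> -5 -10
sub  -> 5
-2   -> 5 -2
-8   -> 5 -2 -8
idiv -> 5 0
add  -> 5
9    -> 5 9
neg  -> 5 -9
idiv -> 0
-8   -> 0 -8
mul  -> 0
6    -> 0 6
add  -> 6
2    -> 6 2
sub  -> 4
-4   -> 4 -4
add  -> 0
42   -> 0 42
mul  -> 0
63   -> 0 63
sub  -> -63
-6   -> -63 -6
mul  -> 378
neg  -> -378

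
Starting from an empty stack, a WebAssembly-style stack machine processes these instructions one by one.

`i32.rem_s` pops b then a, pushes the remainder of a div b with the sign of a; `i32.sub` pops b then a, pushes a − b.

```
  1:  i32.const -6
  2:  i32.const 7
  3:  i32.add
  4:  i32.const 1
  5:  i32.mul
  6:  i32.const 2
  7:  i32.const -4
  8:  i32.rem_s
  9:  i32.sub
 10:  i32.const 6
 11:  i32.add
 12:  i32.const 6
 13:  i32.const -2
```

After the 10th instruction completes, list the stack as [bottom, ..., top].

i32.const -6 : -6
i32.const 7  : -6 7
i32.add      : 1
i32.const 1  : 1 1
i32.mul      : 1
i32.const 2  : 1 2
i32.const -4 : 1 2 -4
i32.rem_s    : 1 2
i32.sub      : -1
i32.const 6  : -1 6

[-1, 6]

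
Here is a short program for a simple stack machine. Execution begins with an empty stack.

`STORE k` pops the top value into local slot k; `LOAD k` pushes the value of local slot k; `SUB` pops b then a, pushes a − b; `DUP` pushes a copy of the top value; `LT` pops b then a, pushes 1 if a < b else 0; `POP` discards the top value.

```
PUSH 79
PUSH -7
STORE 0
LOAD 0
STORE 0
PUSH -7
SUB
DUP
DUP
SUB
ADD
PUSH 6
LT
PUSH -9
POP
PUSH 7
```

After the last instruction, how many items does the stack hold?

2

PUSH 79 → 79
PUSH -7 → 79 -7
STORE 0 → 79
LOAD 0  → 79 -7
STORE 0 → 79
PUSH -7 → 79 -7
SUB     → 86
DUP     → 86 86
DUP     → 86 86 86
SUB     → 86 0
ADD     → 86
PUSH 6  → 86 6
LT      → 0
PUSH -9 → 0 -9
POP     → 0
PUSH 7  → 0 7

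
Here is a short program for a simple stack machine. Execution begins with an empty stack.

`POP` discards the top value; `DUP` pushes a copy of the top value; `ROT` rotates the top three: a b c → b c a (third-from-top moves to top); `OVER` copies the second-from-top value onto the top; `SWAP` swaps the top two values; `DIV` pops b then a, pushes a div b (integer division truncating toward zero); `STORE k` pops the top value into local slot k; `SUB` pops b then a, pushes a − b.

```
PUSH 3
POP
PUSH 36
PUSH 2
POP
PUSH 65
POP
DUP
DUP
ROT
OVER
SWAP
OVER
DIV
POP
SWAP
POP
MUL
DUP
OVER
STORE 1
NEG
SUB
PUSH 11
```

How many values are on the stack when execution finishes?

PUSH 3  -> [3]
POP     -> []
PUSH 36 -> [36]
PUSH 2  -> [36, 2]
POP     -> [36]
PUSH 65 -> [36, 65]
POP     -> [36]
DUP     -> [36, 36]
DUP     -> [36, 36, 36]
ROT     -> [36, 36, 36]
OVER    -> [36, 36, 36, 36]
SWAP    -> [36, 36, 36, 36]
OVER    -> [36, 36, 36, 36, 36]
DIV     -> [36, 36, 36, 1]
POP     -> [36, 36, 36]
SWAP    -> [36, 36, 36]
POP     -> [36, 36]
MUL     -> [1296]
DUP     -> [1296, 1296]
OVER    -> [1296, 1296, 1296]
STORE 1 -> [1296, 1296]
NEG     -> [1296, -1296]
SUB     -> [2592]
PUSH 11 -> [2592, 11]

2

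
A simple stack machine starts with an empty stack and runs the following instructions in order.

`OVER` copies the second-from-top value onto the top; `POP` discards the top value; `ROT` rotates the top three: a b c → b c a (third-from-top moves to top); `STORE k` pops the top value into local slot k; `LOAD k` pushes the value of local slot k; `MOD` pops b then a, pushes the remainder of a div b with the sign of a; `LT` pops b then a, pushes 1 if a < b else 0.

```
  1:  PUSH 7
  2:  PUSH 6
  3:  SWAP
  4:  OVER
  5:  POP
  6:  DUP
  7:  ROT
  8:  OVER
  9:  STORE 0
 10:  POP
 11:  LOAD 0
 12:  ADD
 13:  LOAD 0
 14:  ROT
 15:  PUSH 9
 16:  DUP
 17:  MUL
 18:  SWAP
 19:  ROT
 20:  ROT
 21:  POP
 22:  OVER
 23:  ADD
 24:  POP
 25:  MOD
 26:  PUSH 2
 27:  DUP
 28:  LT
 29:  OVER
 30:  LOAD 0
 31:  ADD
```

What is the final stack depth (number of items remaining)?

PUSH 7  → [7]
PUSH 6  → [7, 6]
SWAP    → [6, 7]
OVER    → [6, 7, 6]
POP     → [6, 7]
DUP     → [6, 7, 7]
ROT     → [7, 7, 6]
OVER    → [7, 7, 6, 7]
STORE 0 → [7, 7, 6]
POP     → [7, 7]
LOAD 0  → [7, 7, 7]
ADD     → [7, 14]
LOAD 0  → [7, 14, 7]
ROT     → [14, 7, 7]
PUSH 9  → [14, 7, 7, 9]
DUP     → [14, 7, 7, 9, 9]
MUL     → [14, 7, 7, 81]
SWAP    → [14, 7, 81, 7]
ROT     → [14, 81, 7, 7]
ROT     → [14, 7, 7, 81]
POP     → [14, 7, 7]
OVER    → [14, 7, 7, 7]
ADD     → [14, 7, 14]
POP     → [14, 7]
MOD     → [0]
PUSH 2  → [0, 2]
DUP     → [0, 2, 2]
LT      → [0, 0]
OVER    → [0, 0, 0]
LOAD 0  → [0, 0, 0, 7]
ADD     → [0, 0, 7]

3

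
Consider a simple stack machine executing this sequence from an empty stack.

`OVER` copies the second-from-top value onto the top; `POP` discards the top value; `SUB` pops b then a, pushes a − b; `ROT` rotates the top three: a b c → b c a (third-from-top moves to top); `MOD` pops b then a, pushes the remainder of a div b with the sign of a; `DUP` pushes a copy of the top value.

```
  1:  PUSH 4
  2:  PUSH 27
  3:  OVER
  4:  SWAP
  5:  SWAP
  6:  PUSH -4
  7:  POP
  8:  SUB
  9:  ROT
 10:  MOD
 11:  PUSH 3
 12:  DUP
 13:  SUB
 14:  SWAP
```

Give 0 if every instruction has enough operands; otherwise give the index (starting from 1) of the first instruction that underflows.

PUSH 4  : 4
PUSH 27 : 4 27
OVER    : 4 27 4
SWAP    : 4 4 27
SWAP    : 4 27 4
PUSH -4 : 4 27 4 -4
POP     : 4 27 4
SUB     : 4 23
ROT  — needs 3 operands, stack has 2 → underflow

9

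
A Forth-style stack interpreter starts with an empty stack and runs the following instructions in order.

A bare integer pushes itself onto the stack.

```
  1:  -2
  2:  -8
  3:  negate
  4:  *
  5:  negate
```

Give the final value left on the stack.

16

-2      [-2]
-8      [-2, -8]
negate  [-2, 8]
*       [-16]
negate  [16]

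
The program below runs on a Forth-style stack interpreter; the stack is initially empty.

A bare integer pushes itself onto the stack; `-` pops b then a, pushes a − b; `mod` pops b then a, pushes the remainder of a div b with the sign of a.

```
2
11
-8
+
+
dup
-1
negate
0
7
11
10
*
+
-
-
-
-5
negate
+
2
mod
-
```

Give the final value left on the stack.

5

2      -> [2]
11     -> [2, 11]
-8     -> [2, 11, -8]
+      -> [2, 3]
+      -> [5]
dup    -> [5, 5]
-1     -> [5, 5, -1]
negate -> [5, 5, 1]
0      -> [5, 5, 1, 0]
7      -> [5, 5, 1, 0, 7]
11     -> [5, 5, 1, 0, 7, 11]
10     -> [5, 5, 1, 0, 7, 11, 10]
*      -> [5, 5, 1, 0, 7, 110]
+      -> [5, 5, 1, 0, 117]
-      -> [5, 5, 1, -117]
-      -> [5, 5, 118]
-      -> [5, -113]
-5     -> [5, -113, -5]
negate -> [5, -113, 5]
+      -> [5, -108]
2      -> [5, -108, 2]
mod    -> [5, 0]
-      -> [5]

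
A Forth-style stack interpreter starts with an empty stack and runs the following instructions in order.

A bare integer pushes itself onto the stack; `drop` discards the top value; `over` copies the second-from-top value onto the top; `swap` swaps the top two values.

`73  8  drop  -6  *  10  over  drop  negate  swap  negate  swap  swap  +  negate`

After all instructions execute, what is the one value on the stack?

73     : 73
8      : 73 8
drop   : 73
-6     : 73 -6
*      : -438
10     : -438 10
over   : -438 10 -438
drop   : -438 10
negate : -438 -10
swap   : -10 -438
negate : -10 438
swap   : 438 -10
swap   : -10 438
+      : 428
negate : -428

-428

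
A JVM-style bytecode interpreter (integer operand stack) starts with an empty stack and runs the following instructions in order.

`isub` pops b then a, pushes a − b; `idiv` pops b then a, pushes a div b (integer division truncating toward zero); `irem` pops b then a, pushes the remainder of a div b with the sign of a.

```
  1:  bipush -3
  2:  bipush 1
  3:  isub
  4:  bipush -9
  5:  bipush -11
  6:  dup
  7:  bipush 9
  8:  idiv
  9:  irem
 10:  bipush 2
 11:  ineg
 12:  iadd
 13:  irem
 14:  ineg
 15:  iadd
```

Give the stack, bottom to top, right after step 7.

bipush -3  -> -3
bipush 1   -> -3 1
isub       -> -4
bipush -9  -> -4 -9
bipush -11 -> -4 -9 -11
dup        -> -4 -9 -11 -11
bipush 9   -> -4 -9 -11 -11 9

[-4, -9, -11, -11, 9]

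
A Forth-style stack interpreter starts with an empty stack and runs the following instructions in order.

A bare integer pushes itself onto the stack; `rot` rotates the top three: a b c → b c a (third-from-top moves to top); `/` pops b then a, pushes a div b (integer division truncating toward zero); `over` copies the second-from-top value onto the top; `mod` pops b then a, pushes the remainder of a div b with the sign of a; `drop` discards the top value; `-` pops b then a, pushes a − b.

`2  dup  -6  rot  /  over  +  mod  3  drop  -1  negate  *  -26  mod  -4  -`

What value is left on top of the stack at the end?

4

2      → 2
dup    → 2 2
-6     → 2 2 -6
rot    → 2 -6 2
/      → 2 -3
over   → 2 -3 2
+      → 2 -1
mod    → 0
3      → 0 3
drop   → 0
-1     → 0 -1
negate → 0 1
*      → 0
-26    → 0 -26
mod    → 0
-4     → 0 -4
-      → 4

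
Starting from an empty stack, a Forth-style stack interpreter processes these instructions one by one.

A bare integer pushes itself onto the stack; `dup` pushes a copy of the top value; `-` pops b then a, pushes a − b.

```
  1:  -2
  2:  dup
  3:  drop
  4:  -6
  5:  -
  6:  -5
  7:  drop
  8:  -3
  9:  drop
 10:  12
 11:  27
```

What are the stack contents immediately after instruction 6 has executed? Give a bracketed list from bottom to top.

[4, -5]

-2   → -2
dup  → -2 -2
drop → -2
-6   → -2 -6
-    → 4
-5   → 4 -5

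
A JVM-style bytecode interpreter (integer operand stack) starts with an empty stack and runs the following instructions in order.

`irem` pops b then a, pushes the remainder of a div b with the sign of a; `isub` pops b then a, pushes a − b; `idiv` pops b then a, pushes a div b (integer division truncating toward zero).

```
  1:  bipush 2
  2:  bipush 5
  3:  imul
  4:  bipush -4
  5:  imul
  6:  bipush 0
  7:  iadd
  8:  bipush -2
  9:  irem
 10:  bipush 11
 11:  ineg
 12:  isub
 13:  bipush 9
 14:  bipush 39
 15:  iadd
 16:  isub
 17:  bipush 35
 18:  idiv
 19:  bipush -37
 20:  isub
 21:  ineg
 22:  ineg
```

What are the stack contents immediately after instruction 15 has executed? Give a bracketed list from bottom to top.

[11, 48]

bipush 2  → [2]
bipush 5  → [2, 5]
imul      → [10]
bipush -4 → [10, -4]
imul      → [-40]
bipush 0  → [-40, 0]
iadd      → [-40]
bipush -2 → [-40, -2]
irem      → [0]
bipush 11 → [0, 11]
ineg      → [0, -11]
isub      → [11]
bipush 9  → [11, 9]
bipush 39 → [11, 9, 39]
iadd      → [11, 48]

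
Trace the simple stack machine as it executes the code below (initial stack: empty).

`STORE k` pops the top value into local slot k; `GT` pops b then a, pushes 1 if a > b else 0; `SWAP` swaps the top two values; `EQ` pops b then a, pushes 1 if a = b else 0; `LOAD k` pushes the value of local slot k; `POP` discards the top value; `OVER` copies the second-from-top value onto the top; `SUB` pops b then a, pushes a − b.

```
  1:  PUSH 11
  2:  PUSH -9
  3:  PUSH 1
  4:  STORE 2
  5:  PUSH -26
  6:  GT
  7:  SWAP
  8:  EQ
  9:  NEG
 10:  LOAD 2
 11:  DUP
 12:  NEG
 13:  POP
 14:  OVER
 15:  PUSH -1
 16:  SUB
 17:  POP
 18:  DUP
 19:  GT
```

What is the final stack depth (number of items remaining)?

PUSH 11  -> [11]
PUSH -9  -> [11, -9]
PUSH 1   -> [11, -9, 1]
STORE 2  -> [11, -9]
PUSH -26 -> [11, -9, -26]
GT       -> [11, 1]
SWAP     -> [1, 11]
EQ       -> [0]
NEG      -> [0]
LOAD 2   -> [0, 1]
DUP      -> [0, 1, 1]
NEG      -> [0, 1, -1]
POP      -> [0, 1]
OVER     -> [0, 1, 0]
PUSH -1  -> [0, 1, 0, -1]
SUB      -> [0, 1, 1]
POP      -> [0, 1]
DUP      -> [0, 1, 1]
GT       -> [0, 0]

2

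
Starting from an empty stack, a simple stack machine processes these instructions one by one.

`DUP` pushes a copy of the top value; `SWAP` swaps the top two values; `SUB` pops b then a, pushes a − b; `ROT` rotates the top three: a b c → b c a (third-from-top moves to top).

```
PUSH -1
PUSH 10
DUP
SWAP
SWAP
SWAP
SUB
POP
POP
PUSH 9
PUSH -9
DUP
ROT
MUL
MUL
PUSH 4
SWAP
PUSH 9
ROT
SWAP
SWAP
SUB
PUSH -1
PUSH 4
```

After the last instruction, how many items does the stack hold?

PUSH -1 : -1
PUSH 10 : -1 10
DUP     : -1 10 10
SWAP    : -1 10 10
SWAP    : -1 10 10
SWAP    : -1 10 10
SUB     : -1 0
POP     : -1
POP     : (empty)
PUSH 9  : 9
PUSH -9 : 9 -9
DUP     : 9 -9 -9
ROT     : -9 -9 9
MUL     : -9 -81
MUL     : 729
PUSH 4  : 729 4
SWAP    : 4 729
PUSH 9  : 4 729 9
ROT     : 729 9 4
SWAP    : 729 4 9
SWAP    : 729 9 4
SUB     : 729 5
PUSH -1 : 729 5 -1
PUSH 4  : 729 5 -1 4

4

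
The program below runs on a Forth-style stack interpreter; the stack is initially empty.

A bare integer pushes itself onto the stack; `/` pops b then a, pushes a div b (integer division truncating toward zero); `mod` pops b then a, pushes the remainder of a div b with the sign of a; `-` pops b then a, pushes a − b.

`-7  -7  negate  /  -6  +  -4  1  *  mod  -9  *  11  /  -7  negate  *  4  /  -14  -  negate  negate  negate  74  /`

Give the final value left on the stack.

-7      [-7]
-7      [-7, -7]
negate  [-7, 7]
/       [-1]
-6      [-1, -6]
+       [-7]
-4      [-7, -4]
1       [-7, -4, 1]
*       [-7, -4]
mod     [-3]
-9      [-3, -9]
*       [27]
11      [27, 11]
/       [2]
-7      [2, -7]
negate  [2, 7]
*       [14]
4       [14, 4]
/       [3]
-14     [3, -14]
-       [17]
negate  [-17]
negate  [17]
negate  [-17]
74      [-17, 74]
/       [0]

0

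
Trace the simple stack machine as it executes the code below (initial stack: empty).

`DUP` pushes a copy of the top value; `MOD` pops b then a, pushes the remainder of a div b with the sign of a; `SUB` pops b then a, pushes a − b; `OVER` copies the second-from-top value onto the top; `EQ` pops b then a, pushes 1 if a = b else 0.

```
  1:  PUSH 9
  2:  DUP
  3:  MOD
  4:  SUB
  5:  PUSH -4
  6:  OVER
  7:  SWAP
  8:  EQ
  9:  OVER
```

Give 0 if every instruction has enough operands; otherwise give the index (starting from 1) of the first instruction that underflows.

PUSH 9 : [9]
DUP    : [9, 9]
MOD    : [0]
SUB  — needs 2 operands, stack has 1 → underflow

4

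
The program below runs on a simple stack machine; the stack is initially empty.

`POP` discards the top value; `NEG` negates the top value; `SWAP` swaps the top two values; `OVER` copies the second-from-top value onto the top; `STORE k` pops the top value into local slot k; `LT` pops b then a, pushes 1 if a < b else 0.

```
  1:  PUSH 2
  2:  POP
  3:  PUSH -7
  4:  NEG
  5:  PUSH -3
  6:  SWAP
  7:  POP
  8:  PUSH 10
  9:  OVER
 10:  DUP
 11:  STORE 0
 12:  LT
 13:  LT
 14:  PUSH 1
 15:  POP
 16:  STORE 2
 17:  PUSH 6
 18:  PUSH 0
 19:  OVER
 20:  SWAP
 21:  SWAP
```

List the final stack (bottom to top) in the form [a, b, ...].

[6, 0, 6]

PUSH 2  → 2
POP     → (empty)
PUSH -7 → -7
NEG     → 7
PUSH -3 → 7 -3
SWAP    → -3 7
POP     → -3
PUSH 10 → -3 10
OVER    → -3 10 -3
DUP     → -3 10 -3 -3
STORE 0 → -3 10 -3
LT      → -3 0
LT      → 1
PUSH 1  → 1 1
POP     → 1
STORE 2 → (empty)
PUSH 6  → 6
PUSH 0  → 6 0
OVER    → 6 0 6
SWAP    → 6 6 0
SWAP    → 6 0 6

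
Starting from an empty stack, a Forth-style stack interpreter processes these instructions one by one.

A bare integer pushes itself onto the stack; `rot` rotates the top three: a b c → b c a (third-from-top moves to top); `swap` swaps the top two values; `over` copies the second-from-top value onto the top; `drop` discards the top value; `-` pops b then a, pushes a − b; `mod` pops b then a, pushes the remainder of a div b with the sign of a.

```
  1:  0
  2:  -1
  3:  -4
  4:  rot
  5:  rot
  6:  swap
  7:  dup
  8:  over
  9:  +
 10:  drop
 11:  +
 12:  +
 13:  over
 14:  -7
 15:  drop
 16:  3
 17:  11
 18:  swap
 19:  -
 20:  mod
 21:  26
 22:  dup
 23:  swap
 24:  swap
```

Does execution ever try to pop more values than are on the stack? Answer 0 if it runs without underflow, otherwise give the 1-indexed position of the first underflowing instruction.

0    -> 0
-1   -> 0 -1
-4   -> 0 -1 -4
rot  -> -1 -4 0
rot  -> -4 0 -1
swap -> -4 -1 0
dup  -> -4 -1 0 0
over -> -4 -1 0 0 0
+    -> -4 -1 0 0
drop -> -4 -1 0
+    -> -4 -1
+    -> -5
over  — needs 2 operands, stack has 1 → underflow

13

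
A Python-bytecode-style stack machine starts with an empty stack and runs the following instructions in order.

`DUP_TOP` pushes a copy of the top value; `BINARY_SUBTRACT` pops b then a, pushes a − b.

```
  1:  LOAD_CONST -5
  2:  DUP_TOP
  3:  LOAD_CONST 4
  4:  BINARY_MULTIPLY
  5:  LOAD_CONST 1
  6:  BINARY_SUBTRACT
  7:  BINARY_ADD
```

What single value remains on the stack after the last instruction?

-26

LOAD_CONST -5   : -5
DUP_TOP         : -5 -5
LOAD_CONST 4    : -5 -5 4
BINARY_MULTIPLY : -5 -20
LOAD_CONST 1    : -5 -20 1
BINARY_SUBTRACT : -5 -21
BINARY_ADD      : -26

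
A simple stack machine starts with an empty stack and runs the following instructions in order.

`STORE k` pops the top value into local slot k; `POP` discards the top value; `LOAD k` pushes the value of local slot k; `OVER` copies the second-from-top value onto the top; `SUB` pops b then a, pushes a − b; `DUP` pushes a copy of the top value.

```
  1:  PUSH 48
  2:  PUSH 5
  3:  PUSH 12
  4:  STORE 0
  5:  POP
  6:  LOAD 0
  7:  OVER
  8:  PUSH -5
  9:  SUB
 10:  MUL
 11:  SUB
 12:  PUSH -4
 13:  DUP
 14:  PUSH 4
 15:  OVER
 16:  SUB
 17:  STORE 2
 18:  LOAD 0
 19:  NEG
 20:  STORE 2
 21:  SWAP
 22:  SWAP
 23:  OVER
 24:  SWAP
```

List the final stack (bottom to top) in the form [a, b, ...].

[-588, -4, -4, -4]

PUSH 48 : [48]
PUSH 5  : [48, 5]
PUSH 12 : [48, 5, 12]
STORE 0 : [48, 5]
POP     : [48]
LOAD 0  : [48, 12]
OVER    : [48, 12, 48]
PUSH -5 : [48, 12, 48, -5]
SUB     : [48, 12, 53]
MUL     : [48, 636]
SUB     : [-588]
PUSH -4 : [-588, -4]
DUP     : [-588, -4, -4]
PUSH 4  : [-588, -4, -4, 4]
OVER    : [-588, -4, -4, 4, -4]
SUB     : [-588, -4, -4, 8]
STORE 2 : [-588, -4, -4]
LOAD 0  : [-588, -4, -4, 12]
NEG     : [-588, -4, -4, -12]
STORE 2 : [-588, -4, -4]
SWAP    : [-588, -4, -4]
SWAP    : [-588, -4, -4]
OVER    : [-588, -4, -4, -4]
SWAP    : [-588, -4, -4, -4]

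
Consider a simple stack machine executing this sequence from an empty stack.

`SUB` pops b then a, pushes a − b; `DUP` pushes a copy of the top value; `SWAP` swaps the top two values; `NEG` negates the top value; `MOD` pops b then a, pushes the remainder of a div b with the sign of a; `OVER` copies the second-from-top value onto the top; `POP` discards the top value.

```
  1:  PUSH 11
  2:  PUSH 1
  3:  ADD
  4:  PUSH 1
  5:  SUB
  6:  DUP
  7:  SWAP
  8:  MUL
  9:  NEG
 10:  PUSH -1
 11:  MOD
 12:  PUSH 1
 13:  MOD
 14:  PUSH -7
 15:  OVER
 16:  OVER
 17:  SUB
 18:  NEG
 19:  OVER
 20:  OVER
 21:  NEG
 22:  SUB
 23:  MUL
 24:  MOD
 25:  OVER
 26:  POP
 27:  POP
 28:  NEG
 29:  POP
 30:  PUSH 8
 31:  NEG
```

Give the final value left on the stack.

PUSH 11 → [11]
PUSH 1  → [11, 1]
ADD     → [12]
PUSH 1  → [12, 1]
SUB     → [11]
DUP     → [11, 11]
SWAP    → [11, 11]
MUL     → [121]
NEG     → [-121]
PUSH -1 → [-121, -1]
MOD     → [0]
PUSH 1  → [0, 1]
MOD     → [0]
PUSH -7 → [0, -7]
OVER    → [0, -7, 0]
OVER    → [0, -7, 0, -7]
SUB     → [0, -7, 7]
NEG     → [0, -7, -7]
OVER    → [0, -7, -7, -7]
OVER    → [0, -7, -7, -7, -7]
NEG     → [0, -7, -7, -7, 7]
SUB     → [0, -7, -7, -14]
MUL     → [0, -7, 98]
MOD     → [0, -7]
OVER    → [0, -7, 0]
POP     → [0, -7]
POP     → [0]
NEG     → [0]
POP     → []
PUSH 8  → [8]
NEG     → [-8]

-8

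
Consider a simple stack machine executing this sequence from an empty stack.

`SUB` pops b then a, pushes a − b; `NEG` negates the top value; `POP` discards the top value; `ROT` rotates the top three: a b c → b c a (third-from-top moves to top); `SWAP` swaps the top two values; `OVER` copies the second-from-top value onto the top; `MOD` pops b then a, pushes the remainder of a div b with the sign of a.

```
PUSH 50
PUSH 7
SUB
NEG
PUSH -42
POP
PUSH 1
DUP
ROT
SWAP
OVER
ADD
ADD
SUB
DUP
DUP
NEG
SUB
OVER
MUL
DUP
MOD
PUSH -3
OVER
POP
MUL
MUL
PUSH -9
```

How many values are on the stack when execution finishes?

2

PUSH 50  -> [50]
PUSH 7   -> [50, 7]
SUB      -> [43]
NEG      -> [-43]
PUSH -42 -> [-43, -42]
POP      -> [-43]
PUSH 1   -> [-43, 1]
DUP      -> [-43, 1, 1]
ROT      -> [1, 1, -43]
SWAP     -> [1, -43, 1]
OVER     -> [1, -43, 1, -43]
ADD      -> [1, -43, -42]
ADD      -> [1, -85]
SUB      -> [86]
DUP      -> [86, 86]
DUP      -> [86, 86, 86]
NEG      -> [86, 86, -86]
SUB      -> [86, 172]
OVER     -> [86, 172, 86]
MUL      -> [86, 14792]
DUP      -> [86, 14792, 14792]
MOD      -> [86, 0]
PUSH -3  -> [86, 0, -3]
OVER     -> [86, 0, -3, 0]
POP      -> [86, 0, -3]
MUL      -> [86, 0]
MUL      -> [0]
PUSH -9  -> [0, -9]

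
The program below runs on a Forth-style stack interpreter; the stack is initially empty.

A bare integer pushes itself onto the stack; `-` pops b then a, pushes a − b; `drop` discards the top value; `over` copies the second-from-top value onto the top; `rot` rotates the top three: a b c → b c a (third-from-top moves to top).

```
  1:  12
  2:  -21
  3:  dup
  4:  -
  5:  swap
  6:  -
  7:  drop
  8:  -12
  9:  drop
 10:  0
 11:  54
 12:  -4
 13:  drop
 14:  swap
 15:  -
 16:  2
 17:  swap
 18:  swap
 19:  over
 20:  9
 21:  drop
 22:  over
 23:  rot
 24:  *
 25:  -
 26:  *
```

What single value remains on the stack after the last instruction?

2700

12    [12]
-21   [12, -21]
dup   [12, -21, -21]
-     [12, 0]
swap  [0, 12]
-     [-12]
drop  []
-12   [-12]
drop  []
0     [0]
54    [0, 54]
-4    [0, 54, -4]
drop  [0, 54]
swap  [54, 0]
-     [54]
2     [54, 2]
swap  [2, 54]
swap  [54, 2]
over  [54, 2, 54]
9     [54, 2, 54, 9]
drop  [54, 2, 54]
over  [54, 2, 54, 2]
rot   [54, 54, 2, 2]
*     [54, 54, 4]
-     [54, 50]
*     [2700]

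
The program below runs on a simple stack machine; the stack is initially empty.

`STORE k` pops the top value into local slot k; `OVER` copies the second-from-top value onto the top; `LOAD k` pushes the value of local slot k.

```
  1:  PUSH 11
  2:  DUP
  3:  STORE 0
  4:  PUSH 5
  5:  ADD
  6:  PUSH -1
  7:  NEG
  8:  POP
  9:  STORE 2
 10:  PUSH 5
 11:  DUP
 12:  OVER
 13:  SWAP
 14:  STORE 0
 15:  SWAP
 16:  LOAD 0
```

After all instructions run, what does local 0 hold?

5

PUSH 11 : [11]
DUP     : [11, 11]
STORE 0 : [11]
PUSH 5  : [11, 5]
ADD     : [16]
PUSH -1 : [16, -1]
NEG     : [16, 1]
POP     : [16]
STORE 2 : []
PUSH 5  : [5]
DUP     : [5, 5]
OVER    : [5, 5, 5]
SWAP    : [5, 5, 5]
STORE 0 : [5, 5]
SWAP    : [5, 5]
LOAD 0  : [5, 5, 5]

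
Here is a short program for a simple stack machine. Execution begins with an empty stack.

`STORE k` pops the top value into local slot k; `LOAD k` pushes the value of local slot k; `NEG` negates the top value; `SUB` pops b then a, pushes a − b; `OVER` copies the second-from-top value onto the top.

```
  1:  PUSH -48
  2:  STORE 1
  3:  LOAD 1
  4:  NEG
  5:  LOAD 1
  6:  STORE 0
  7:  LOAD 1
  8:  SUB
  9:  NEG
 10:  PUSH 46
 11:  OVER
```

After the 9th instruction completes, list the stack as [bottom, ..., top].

PUSH -48 : [-48]
STORE 1  : []
LOAD 1   : [-48]
NEG      : [48]
LOAD 1   : [48, -48]
STORE 0  : [48]
LOAD 1   : [48, -48]
SUB      : [96]
NEG      : [-96]

[-96]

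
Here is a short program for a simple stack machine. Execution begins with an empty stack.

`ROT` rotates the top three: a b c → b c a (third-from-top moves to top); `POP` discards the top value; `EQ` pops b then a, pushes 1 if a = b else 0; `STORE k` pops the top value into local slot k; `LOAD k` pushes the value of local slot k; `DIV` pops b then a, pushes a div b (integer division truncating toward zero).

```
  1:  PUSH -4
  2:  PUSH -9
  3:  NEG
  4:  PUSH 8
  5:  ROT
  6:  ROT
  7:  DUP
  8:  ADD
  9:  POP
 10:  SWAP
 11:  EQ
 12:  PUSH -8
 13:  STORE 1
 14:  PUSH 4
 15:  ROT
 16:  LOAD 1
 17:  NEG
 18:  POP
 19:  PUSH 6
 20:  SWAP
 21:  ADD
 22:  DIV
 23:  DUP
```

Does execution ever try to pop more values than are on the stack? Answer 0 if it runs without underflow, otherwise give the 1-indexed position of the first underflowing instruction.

PUSH -4  -4
PUSH -9  -4 -9
NEG      -4 9
PUSH 8   -4 9 8
ROT      9 8 -4
ROT      8 -4 9
DUP      8 -4 9 9
ADD      8 -4 18
POP      8 -4
SWAP     -4 8
EQ       0
PUSH -8  0 -8
STORE 1  0
PUSH 4   0 4
ROT  — needs 3 operands, stack has 2 → underflow

15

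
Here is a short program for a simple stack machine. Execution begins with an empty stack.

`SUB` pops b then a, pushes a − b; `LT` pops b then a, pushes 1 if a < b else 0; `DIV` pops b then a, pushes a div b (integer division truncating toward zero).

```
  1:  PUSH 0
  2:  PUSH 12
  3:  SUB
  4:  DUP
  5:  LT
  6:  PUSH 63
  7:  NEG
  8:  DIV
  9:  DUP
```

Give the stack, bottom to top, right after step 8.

[0]

PUSH 0  -> 0
PUSH 12 -> 0 12
SUB     -> -12
DUP     -> -12 -12
LT      -> 0
PUSH 63 -> 0 63
NEG     -> 0 -63
DIV     -> 0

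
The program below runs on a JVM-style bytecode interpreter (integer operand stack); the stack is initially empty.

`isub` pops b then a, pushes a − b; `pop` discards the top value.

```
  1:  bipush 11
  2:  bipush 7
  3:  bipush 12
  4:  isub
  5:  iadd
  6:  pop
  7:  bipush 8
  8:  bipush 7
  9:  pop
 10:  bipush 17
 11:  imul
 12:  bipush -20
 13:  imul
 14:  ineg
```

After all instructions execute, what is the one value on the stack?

bipush 11   11
bipush 7    11 7
bipush 12   11 7 12
isub        11 -5
iadd        6
pop         (empty)
bipush 8    8
bipush 7    8 7
pop         8
bipush 17   8 17
imul        136
bipush -20  136 -20
imul        -2720
ineg        2720

2720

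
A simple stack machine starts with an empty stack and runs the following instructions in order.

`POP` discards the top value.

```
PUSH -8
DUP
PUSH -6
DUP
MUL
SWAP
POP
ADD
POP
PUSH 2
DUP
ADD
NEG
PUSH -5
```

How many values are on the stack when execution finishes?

2

PUSH -8 -> [-8]
DUP     -> [-8, -8]
PUSH -6 -> [-8, -8, -6]
DUP     -> [-8, -8, -6, -6]
MUL     -> [-8, -8, 36]
SWAP    -> [-8, 36, -8]
POP     -> [-8, 36]
ADD     -> [28]
POP     -> []
PUSH 2  -> [2]
DUP     -> [2, 2]
ADD     -> [4]
NEG     -> [-4]
PUSH -5 -> [-4, -5]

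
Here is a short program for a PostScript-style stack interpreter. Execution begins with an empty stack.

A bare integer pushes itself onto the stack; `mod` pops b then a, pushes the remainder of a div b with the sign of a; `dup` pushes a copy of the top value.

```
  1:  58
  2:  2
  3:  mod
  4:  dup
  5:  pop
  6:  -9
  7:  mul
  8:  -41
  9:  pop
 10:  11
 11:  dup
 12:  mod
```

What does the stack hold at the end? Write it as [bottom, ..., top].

58  -> [58]
2   -> [58, 2]
mod -> [0]
dup -> [0, 0]
pop -> [0]
-9  -> [0, -9]
mul -> [0]
-41 -> [0, -41]
pop -> [0]
11  -> [0, 11]
dup -> [0, 11, 11]
mod -> [0, 0]

[0, 0]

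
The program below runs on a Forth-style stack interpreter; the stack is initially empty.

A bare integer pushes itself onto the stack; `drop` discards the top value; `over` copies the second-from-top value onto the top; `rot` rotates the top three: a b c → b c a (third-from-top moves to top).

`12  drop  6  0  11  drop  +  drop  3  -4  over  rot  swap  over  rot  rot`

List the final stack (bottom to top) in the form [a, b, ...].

[-4, 3, 3, 3]

12   : [12]
drop : []
6    : [6]
0    : [6, 0]
11   : [6, 0, 11]
drop : [6, 0]
+    : [6]
drop : []
3    : [3]
-4   : [3, -4]
over : [3, -4, 3]
rot  : [-4, 3, 3]
swap : [-4, 3, 3]
over : [-4, 3, 3, 3]
rot  : [-4, 3, 3, 3]
rot  : [-4, 3, 3, 3]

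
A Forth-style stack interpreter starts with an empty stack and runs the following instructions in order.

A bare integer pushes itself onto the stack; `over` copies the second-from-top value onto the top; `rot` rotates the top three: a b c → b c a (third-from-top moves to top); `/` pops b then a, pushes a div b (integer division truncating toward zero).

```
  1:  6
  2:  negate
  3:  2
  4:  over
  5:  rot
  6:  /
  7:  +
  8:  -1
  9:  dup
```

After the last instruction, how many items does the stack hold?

6      → 6
negate → -6
2      → -6 2
over   → -6 2 -6
rot    → 2 -6 -6
/      → 2 1
+      → 3
-1     → 3 -1
dup    → 3 -1 -1

3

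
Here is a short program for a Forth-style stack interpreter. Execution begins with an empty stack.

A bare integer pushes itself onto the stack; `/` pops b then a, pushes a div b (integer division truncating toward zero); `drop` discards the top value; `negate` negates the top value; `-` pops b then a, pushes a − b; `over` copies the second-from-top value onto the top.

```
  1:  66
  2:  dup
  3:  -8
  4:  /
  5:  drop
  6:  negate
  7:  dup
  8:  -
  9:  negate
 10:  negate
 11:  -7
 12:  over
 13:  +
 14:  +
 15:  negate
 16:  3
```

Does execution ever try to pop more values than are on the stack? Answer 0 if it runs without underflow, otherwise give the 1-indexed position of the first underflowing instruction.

66     -> [66]
dup    -> [66, 66]
-8     -> [66, 66, -8]
/      -> [66, -8]
drop   -> [66]
negate -> [-66]
dup    -> [-66, -66]
-      -> [0]
negate -> [0]
negate -> [0]
-7     -> [0, -7]
over   -> [0, -7, 0]
+      -> [0, -7]
+      -> [-7]
negate -> [7]
3      -> [7, 3]

0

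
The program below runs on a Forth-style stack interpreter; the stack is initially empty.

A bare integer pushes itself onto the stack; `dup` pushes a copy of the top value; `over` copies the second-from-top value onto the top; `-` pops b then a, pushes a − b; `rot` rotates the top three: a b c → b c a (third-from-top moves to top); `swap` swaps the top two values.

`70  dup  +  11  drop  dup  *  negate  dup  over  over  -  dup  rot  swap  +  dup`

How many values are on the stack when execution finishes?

4

70      [70]
dup     [70, 70]
+       [140]
11      [140, 11]
drop    [140]
dup     [140, 140]
*       [19600]
negate  [-19600]
dup     [-19600, -19600]
over    [-19600, -19600, -19600]
over    [-19600, -19600, -19600, -19600]
-       [-19600, -19600, 0]
dup     [-19600, -19600, 0, 0]
rot     [-19600, 0, 0, -19600]
swap    [-19600, 0, -19600, 0]
+       [-19600, 0, -19600]
dup     [-19600, 0, -19600, -19600]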